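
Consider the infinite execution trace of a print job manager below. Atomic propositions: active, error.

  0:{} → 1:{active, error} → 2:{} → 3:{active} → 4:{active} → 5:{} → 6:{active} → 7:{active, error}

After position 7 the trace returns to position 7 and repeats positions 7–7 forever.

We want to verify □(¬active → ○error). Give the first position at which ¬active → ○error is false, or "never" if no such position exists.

Check ¬active → ○error at each position in order: 0 ✓, 1 ✓.
At position 2 the labels are {} and the next position 3 has {active}, so ¬active → ○error is false there. This is the first violation.

2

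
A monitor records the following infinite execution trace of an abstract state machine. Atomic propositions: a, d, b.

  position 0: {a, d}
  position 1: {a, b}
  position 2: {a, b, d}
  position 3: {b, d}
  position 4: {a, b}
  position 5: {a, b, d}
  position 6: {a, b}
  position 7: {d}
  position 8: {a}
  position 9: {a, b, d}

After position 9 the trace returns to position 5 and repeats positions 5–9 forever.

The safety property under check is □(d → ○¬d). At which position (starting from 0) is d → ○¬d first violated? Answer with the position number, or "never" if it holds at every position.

2

Check d → ○¬d at each position in order: 0 ✓, 1 ✓.
At position 2 the labels are {a, b, d} and the next position 3 has {b, d}, so d → ○¬d is false there. This is the first violation.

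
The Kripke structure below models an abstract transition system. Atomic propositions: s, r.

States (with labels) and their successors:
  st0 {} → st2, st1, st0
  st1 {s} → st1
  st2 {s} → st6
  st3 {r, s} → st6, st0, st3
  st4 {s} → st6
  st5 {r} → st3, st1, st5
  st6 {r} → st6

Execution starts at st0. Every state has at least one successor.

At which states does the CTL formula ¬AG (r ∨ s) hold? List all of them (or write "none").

{st0, st3, st5}

States satisfying r ∨ s: {st1, st2, st3, st4, st5, st6}.
States satisfying AG (r ∨ s): {st1, st2, st4, st6}.
States satisfying ¬AG (r ∨ s): {st0, st3, st5}.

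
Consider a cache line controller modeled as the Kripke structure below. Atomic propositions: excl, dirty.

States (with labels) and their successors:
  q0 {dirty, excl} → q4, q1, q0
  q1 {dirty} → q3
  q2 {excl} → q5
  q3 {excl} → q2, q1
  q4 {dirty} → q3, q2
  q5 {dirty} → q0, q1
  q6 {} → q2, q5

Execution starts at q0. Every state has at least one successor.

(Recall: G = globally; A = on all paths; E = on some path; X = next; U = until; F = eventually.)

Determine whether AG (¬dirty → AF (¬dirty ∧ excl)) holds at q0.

Yes

States satisfying ¬dirty → AF (¬dirty ∧ excl): {q0, q1, q2, q3, q4, q5}.
States satisfying AG (¬dirty → AF (¬dirty ∧ excl)): {q0, q1, q2, q3, q4, q5}.
Every state reachable from q0 satisfies ¬dirty → AF (¬dirty ∧ excl).
q0 ∈ Sat(AG (¬dirty → AF (¬dirty ∧ excl))).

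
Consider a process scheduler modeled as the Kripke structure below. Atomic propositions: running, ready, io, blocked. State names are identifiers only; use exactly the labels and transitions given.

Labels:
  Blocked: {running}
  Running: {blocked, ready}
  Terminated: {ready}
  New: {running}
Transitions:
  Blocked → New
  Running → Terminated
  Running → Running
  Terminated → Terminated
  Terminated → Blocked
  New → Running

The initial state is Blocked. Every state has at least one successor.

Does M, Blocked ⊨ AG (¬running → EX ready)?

States satisfying ¬running → EX ready: {Blocked, Running, Terminated, New}.
States satisfying AG (¬running → EX ready): {Blocked, Running, Terminated, New}.
Every state reachable from Blocked satisfies ¬running → EX ready.
Blocked ∈ Sat(AG (¬running → EX ready)).

Yes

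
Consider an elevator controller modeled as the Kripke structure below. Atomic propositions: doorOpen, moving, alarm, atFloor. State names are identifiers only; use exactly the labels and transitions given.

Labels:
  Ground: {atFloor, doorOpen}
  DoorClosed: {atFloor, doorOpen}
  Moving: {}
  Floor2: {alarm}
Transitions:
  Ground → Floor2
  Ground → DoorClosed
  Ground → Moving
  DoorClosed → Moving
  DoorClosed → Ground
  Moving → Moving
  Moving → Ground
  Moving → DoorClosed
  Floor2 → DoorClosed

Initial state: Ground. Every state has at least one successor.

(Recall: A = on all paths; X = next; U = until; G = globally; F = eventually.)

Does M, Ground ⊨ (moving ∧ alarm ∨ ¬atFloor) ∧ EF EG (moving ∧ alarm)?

Violated

States satisfying moving ∧ alarm: ∅.
States satisfying ¬atFloor: {Moving, Floor2}.
States satisfying moving ∧ alarm ∨ ¬atFloor: {Moving, Floor2}.
States satisfying EG (moving ∧ alarm): ∅.
States satisfying EF EG (moving ∧ alarm): ∅.
States satisfying (moving ∧ alarm ∨ ¬atFloor) ∧ EF EG (moving ∧ alarm): ∅.
Ground ∉ Sat((moving ∧ alarm ∨ ¬atFloor) ∧ EF EG (moving ∧ alarm)).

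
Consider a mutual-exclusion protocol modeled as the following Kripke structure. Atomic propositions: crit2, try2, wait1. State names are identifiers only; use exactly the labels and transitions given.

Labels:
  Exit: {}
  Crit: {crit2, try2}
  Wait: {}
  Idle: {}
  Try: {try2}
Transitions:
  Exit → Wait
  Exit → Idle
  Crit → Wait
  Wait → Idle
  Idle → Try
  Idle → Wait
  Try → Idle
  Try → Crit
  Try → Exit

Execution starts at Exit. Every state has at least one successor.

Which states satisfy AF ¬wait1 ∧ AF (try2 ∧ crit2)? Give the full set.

{Crit}

States satisfying ¬wait1: {Exit, Crit, Wait, Idle, Try}.
States satisfying AF ¬wait1: {Exit, Crit, Wait, Idle, Try}.
States satisfying try2 ∧ crit2: {Crit}.
States satisfying AF (try2 ∧ crit2): {Crit}.
States satisfying AF ¬wait1 ∧ AF (try2 ∧ crit2): {Crit}.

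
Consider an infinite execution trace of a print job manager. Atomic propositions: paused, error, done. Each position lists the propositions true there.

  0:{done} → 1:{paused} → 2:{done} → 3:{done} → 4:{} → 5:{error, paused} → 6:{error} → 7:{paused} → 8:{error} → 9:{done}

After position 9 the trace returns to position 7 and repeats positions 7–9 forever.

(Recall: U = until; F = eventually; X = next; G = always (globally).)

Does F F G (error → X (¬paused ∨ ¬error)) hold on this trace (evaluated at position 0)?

F G (error → X (¬paused ∨ ¬error)) holds at position 0, which is reachable from 0, so F F G (error → X (¬paused ∨ ¬error)) holds.

Satisfied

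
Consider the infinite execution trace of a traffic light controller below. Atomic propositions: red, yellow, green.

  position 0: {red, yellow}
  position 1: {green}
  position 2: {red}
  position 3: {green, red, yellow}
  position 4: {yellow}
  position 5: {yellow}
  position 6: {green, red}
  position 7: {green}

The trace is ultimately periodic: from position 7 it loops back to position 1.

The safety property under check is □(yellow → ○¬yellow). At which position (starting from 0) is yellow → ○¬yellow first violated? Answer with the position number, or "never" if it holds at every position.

3

Check yellow → ○¬yellow at each position in order: 0 ✓, 1 ✓, 2 ✓.
At position 3 the labels are {green, red, yellow} and the next position 4 has {yellow}, so yellow → ○¬yellow is false there. This is the first violation.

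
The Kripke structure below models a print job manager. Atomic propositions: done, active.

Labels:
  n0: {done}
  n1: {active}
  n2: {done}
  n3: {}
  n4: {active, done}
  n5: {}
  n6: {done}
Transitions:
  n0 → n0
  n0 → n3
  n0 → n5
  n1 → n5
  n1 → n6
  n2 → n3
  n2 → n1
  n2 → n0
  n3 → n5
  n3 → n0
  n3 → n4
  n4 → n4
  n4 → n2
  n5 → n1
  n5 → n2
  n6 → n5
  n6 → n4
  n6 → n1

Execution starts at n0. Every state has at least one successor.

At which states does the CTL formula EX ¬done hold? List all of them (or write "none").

States satisfying ¬done: {n1, n3, n5}.
States satisfying EX ¬done: {n0, n1, n2, n3, n5, n6}.

{n0, n1, n2, n3, n5, n6}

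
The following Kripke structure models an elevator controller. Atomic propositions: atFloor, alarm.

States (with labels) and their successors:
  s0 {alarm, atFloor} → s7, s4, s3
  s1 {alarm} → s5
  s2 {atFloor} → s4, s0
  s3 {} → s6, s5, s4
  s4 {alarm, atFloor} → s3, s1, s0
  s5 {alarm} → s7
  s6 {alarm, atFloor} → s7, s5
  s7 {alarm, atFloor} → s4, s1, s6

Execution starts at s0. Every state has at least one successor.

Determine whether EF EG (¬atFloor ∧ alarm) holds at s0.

No

States satisfying EG (¬atFloor ∧ alarm): ∅.
States satisfying EF EG (¬atFloor ∧ alarm): ∅.
No suitable path/successor from s0 witnesses the formula.
s0 ∉ Sat(EF EG (¬atFloor ∧ alarm)).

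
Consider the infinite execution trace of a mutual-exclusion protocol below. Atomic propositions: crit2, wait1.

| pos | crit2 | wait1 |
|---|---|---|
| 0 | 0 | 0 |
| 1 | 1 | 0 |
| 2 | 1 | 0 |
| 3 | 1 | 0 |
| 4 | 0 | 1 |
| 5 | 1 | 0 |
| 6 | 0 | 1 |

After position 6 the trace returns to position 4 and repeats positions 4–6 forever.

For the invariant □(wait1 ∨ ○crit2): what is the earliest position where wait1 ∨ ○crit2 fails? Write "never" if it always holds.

3

Check wait1 ∨ ○crit2 at each position in order: 0 ✓, 1 ✓, 2 ✓.
At position 3 the labels are {crit2} and the next position 4 has {wait1}, so wait1 ∨ ○crit2 is false there. This is the first violation.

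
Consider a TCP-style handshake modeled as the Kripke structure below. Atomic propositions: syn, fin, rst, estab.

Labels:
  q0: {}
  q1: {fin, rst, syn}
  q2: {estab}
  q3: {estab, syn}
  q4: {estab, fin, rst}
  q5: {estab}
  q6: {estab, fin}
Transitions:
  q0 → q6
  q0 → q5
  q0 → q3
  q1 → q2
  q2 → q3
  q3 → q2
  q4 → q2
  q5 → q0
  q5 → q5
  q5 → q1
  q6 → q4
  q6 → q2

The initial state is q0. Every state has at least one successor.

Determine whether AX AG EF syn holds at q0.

Satisfied

States satisfying AG EF syn: {q0, q1, q2, q3, q4, q5, q6}.
States satisfying AX AG EF syn: {q0, q1, q2, q3, q4, q5, q6}.
q0 ∈ Sat(AX AG EF syn).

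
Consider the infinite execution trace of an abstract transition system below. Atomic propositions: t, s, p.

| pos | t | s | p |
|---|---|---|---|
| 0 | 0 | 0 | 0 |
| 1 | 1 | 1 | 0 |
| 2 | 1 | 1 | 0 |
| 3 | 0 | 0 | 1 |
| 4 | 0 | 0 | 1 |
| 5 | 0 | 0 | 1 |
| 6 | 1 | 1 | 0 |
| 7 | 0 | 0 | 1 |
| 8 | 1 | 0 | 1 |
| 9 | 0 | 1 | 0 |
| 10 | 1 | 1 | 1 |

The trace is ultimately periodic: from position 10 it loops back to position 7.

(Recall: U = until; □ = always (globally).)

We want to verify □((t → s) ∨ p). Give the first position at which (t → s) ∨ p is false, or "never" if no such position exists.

never

(t → s) ∨ p holds at every position 0..10, and those are all the positions the trace ever visits, so the invariant □((t → s) ∨ p) is never violated.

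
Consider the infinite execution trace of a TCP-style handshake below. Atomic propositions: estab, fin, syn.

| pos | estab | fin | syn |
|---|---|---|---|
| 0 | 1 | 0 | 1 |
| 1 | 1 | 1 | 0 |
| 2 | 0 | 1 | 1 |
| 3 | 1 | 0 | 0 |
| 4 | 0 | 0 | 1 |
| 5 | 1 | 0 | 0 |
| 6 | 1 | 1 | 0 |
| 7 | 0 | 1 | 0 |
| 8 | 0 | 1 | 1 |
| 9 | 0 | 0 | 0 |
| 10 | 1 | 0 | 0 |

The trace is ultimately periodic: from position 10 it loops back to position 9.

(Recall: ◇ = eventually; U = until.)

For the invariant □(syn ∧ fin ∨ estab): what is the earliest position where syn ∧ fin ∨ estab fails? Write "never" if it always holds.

4

Check syn ∧ fin ∨ estab at each position in order: 0 ✓, 1 ✓, 2 ✓, 3 ✓.
At position 4 the labels are {syn}, so syn ∧ fin ∨ estab is false there. This is the first violation.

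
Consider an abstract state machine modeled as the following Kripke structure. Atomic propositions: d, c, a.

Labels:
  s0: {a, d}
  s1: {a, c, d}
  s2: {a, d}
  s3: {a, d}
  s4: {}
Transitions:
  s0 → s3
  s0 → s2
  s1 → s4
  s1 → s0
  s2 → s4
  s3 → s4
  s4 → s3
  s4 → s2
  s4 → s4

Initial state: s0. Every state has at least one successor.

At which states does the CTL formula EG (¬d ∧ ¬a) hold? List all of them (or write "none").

{s4}

States satisfying ¬d ∧ ¬a: {s4}.
States satisfying EG (¬d ∧ ¬a): {s4}.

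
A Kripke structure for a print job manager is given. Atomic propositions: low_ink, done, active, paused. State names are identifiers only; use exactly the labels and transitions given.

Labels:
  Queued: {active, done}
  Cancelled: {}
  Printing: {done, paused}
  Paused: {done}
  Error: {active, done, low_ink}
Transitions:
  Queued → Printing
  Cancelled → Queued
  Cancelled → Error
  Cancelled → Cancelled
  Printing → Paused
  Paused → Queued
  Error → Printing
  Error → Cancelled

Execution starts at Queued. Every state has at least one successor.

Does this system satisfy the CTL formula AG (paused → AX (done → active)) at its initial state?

States satisfying paused → AX (done → active): {Queued, Cancelled, Paused, Error}.
States satisfying AG (paused → AX (done → active)): ∅.
Printing is reachable from Queued and violates paused → AX (done → active), so AG fails at Queued.
Queued ∉ Sat(AG (paused → AX (done → active))).

Does not hold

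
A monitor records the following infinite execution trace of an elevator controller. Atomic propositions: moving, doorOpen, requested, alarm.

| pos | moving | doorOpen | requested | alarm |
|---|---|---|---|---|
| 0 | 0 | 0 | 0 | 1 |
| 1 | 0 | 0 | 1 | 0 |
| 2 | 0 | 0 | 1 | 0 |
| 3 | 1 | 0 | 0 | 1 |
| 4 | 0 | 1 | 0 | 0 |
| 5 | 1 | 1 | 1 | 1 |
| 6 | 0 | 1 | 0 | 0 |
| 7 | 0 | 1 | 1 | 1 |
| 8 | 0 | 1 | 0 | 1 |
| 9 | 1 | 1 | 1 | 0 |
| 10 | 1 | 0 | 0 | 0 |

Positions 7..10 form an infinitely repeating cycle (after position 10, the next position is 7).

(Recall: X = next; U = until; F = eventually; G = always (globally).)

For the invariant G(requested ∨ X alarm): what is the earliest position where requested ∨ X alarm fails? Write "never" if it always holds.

0

At position 0 the labels are {alarm} and the next position 1 has {requested}, so requested ∨ X alarm is false there. This is the first violation.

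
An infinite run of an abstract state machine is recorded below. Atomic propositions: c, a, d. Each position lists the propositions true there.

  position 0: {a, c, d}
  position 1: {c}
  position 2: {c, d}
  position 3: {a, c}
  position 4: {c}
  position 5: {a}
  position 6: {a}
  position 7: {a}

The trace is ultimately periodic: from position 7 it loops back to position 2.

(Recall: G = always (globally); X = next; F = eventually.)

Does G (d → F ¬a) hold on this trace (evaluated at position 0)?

Satisfied

d → F ¬a holds at every position 0..7, and those are all positions ever visited, so G (d → F ¬a) holds.
Positions where d holds: 0, 2.
Check F ¬a at each: 0→ok, 2→ok.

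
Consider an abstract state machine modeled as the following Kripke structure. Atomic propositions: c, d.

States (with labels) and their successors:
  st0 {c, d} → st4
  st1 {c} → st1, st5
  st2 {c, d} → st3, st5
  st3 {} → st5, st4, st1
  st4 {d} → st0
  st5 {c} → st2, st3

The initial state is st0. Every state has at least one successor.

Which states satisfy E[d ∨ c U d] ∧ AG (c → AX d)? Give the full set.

{st0, st4}

States satisfying d ∨ c: {st0, st1, st2, st4, st5}.
States satisfying d: {st0, st2, st4}.
States satisfying E[d ∨ c U d]: {st0, st1, st2, st4, st5}.
States satisfying c → AX d: {st0, st3, st4}.
States satisfying AG (c → AX d): {st0, st4}.
States satisfying E[d ∨ c U d] ∧ AG (c → AX d): {st0, st4}.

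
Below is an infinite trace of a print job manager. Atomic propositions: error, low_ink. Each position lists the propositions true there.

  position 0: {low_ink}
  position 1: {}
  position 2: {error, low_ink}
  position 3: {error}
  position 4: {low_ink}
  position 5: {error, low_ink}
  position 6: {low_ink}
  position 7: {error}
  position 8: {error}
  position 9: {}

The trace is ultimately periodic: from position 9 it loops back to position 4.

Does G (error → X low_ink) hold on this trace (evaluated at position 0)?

Does not hold

error → X low_ink must hold at every position from 0 onward. It fails at position 2, so G (error → X low_ink) is false.
Positions where error holds: 2, 3, 5, 7, 8.
Check X low_ink at each: 2→fails, 3→ok, 5→ok, 7→fails, 8→fails.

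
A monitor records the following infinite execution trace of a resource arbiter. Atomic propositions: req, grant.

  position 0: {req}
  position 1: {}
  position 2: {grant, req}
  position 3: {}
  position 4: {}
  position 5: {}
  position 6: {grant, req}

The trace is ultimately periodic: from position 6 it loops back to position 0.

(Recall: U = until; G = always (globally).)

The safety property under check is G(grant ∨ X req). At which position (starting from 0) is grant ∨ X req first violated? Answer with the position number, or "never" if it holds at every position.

At position 0 the labels are {req} and the next position 1 has {}, so grant ∨ X req is false there. This is the first violation.

0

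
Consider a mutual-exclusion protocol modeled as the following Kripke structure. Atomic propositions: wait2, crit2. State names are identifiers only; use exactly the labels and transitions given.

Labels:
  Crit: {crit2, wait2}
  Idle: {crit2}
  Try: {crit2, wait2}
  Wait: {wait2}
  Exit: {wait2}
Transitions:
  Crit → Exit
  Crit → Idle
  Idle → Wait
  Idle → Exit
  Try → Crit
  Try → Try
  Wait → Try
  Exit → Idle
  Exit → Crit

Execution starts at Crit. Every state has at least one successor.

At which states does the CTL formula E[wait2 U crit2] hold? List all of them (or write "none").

States satisfying wait2: {Crit, Try, Wait, Exit}.
States satisfying crit2: {Crit, Idle, Try}.
States satisfying E[wait2 U crit2]: {Crit, Idle, Try, Wait, Exit}.

{Crit, Idle, Try, Wait, Exit}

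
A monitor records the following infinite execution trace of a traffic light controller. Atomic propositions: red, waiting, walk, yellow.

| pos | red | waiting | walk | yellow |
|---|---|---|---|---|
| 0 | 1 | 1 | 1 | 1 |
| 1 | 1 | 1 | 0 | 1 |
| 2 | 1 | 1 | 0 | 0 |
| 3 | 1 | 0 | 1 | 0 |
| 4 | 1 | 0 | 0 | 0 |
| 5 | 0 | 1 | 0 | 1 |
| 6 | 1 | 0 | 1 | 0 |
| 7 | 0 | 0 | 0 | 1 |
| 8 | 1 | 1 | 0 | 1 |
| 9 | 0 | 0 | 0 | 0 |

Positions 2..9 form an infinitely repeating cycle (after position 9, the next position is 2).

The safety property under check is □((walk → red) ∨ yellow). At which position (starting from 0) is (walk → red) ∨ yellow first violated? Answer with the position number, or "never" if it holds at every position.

never

(walk → red) ∨ yellow holds at every position 0..9, and those are all the positions the trace ever visits, so the invariant □((walk → red) ∨ yellow) is never violated.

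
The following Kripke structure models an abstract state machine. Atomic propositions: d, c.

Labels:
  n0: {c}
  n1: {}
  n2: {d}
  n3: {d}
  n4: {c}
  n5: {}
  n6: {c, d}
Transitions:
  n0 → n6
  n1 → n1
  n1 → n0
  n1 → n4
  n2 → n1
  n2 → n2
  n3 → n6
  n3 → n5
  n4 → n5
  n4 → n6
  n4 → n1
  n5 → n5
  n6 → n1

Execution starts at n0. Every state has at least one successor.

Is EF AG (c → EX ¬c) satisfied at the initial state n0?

Satisfied

States satisfying AG (c → EX ¬c): {n5}.
States satisfying EF AG (c → EX ¬c): {n0, n1, n2, n3, n4, n5, n6}.
Some path from n0 reaches a state where AG (c → EX ¬c) holds.
n0 ∈ Sat(EF AG (c → EX ¬c)).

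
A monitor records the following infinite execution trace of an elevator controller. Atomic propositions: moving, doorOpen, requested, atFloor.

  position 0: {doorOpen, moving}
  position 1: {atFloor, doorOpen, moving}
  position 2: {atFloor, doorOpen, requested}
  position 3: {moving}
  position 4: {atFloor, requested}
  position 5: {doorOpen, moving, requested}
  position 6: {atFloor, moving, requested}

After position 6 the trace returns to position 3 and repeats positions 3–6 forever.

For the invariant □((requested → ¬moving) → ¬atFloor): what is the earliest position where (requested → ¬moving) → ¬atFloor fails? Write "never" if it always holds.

Check (requested → ¬moving) → ¬atFloor at each position in order: 0 ✓.
At position 1 the labels are {atFloor, doorOpen, moving}, so (requested → ¬moving) → ¬atFloor is false there. This is the first violation.

1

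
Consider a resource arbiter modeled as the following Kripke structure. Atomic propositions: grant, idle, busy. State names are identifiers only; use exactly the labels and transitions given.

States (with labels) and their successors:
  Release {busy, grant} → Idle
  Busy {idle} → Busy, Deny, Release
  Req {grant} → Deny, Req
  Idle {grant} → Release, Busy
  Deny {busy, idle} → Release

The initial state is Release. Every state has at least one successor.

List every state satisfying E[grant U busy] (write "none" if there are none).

{Release, Req, Idle, Deny}

States satisfying grant: {Release, Req, Idle}.
States satisfying busy: {Release, Deny}.
States satisfying E[grant U busy]: {Release, Req, Idle, Deny}.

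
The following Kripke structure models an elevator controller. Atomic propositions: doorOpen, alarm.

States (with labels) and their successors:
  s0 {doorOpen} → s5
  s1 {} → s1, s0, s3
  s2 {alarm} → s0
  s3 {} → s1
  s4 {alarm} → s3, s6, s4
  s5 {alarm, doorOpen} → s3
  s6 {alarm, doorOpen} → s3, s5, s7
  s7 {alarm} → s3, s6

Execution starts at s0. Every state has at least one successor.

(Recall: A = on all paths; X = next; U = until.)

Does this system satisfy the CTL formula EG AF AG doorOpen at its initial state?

States satisfying AF AG doorOpen: ∅.
States satisfying EG AF AG doorOpen: ∅.
No suitable path/successor from s0 witnesses the formula.
s0 ∉ Sat(EG AF AG doorOpen).

No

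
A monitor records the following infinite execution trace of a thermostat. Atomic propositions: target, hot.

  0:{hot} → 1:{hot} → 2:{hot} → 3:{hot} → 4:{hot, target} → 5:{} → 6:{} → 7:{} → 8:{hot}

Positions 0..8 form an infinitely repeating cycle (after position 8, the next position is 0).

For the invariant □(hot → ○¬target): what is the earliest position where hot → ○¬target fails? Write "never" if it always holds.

Check hot → ○¬target at each position in order: 0 ✓, 1 ✓, 2 ✓.
At position 3 the labels are {hot} and the next position 4 has {hot, target}, so hot → ○¬target is false there. This is the first violation.

3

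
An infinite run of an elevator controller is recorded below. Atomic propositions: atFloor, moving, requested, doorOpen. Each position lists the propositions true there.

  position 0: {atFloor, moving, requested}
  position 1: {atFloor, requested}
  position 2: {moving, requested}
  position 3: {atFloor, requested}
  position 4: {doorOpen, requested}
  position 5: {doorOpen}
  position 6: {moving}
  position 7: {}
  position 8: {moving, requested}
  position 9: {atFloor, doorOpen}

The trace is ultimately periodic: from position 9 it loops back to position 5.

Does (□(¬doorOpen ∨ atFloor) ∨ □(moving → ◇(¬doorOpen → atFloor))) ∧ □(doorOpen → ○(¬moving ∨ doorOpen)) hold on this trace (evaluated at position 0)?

doorOpen → ○(¬moving ∨ doorOpen) must hold at every position from 0 onward. It fails at position 5, so □(doorOpen → ○(¬moving ∨ doorOpen)) is false.
Positions where doorOpen holds: 4, 5, 9.
Check ○(¬moving ∨ doorOpen) at each: 4→ok, 5→fails, 9→ok.
At position 0: □(¬doorOpen ∨ atFloor) ∨ □(moving → ◇(¬doorOpen → atFloor)) is true; □(doorOpen → ○(¬moving ∨ doorOpen)) is false; so (□(¬doorOpen ∨ atFloor) ∨ □(moving → ◇(¬doorOpen → atFloor))) ∧ □(doorOpen → ○(¬moving ∨ doorOpen)) is false.

No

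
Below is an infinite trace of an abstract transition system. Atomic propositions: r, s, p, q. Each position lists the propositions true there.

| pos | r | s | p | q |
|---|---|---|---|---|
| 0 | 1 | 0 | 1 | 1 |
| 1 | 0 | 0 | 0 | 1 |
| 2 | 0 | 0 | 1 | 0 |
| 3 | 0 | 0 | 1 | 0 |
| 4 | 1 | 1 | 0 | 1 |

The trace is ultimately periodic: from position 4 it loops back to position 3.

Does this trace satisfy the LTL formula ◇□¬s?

□¬s is false at every position 0..4, so it never becomes true and ◇□¬s fails.

Does not hold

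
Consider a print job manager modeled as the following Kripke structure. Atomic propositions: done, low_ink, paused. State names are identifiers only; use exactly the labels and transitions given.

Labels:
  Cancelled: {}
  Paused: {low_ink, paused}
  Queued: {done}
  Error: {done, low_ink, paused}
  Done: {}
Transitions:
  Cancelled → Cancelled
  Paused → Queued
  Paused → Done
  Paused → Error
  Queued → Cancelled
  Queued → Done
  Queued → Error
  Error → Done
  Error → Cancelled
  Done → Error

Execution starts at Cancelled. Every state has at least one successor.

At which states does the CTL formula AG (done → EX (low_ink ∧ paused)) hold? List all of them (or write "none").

States satisfying done → EX (low_ink ∧ paused): {Cancelled, Paused, Queued, Done}.
States satisfying AG (done → EX (low_ink ∧ paused)): {Cancelled}.

{Cancelled}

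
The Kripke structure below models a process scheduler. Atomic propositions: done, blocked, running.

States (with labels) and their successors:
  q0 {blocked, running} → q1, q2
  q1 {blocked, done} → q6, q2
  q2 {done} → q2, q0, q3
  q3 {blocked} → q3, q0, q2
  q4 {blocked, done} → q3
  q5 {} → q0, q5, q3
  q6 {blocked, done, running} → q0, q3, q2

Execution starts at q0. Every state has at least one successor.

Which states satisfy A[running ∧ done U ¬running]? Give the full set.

{q1, q2, q3, q4, q5}

States satisfying running ∧ done: {q6}.
States satisfying ¬running: {q1, q2, q3, q4, q5}.
States satisfying A[running ∧ done U ¬running]: {q1, q2, q3, q4, q5}.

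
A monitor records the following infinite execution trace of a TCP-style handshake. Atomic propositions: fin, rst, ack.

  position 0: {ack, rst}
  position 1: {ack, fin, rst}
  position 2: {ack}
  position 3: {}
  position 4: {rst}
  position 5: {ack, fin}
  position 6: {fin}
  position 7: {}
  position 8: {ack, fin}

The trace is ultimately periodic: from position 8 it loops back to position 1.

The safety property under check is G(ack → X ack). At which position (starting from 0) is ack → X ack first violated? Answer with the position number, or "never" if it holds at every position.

Check ack → X ack at each position in order: 0 ✓, 1 ✓.
At position 2 the labels are {ack} and the next position 3 has {}, so ack → X ack is false there. This is the first violation.

2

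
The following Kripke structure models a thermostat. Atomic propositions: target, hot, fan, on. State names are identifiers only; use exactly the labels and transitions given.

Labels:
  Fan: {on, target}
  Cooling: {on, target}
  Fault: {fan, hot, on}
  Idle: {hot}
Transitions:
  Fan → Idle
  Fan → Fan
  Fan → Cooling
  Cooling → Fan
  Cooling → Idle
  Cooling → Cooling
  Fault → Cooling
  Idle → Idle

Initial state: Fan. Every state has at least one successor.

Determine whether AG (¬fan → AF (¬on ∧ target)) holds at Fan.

Does not hold

States satisfying ¬fan → AF (¬on ∧ target): {Fault}.
States satisfying AG (¬fan → AF (¬on ∧ target)): ∅.
Cooling is reachable from Fan and violates ¬fan → AF (¬on ∧ target), so AG fails at Fan.
Fan ∉ Sat(AG (¬fan → AF (¬on ∧ target))).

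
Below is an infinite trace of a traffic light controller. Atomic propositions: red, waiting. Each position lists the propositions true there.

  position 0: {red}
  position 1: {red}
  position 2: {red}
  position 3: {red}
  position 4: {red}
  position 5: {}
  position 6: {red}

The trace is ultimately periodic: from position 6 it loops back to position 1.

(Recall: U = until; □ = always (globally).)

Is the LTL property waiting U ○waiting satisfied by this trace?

Walking from position 0: at position 0, ○waiting has not yet held and waiting fails, so waiting U ○waiting is false.

No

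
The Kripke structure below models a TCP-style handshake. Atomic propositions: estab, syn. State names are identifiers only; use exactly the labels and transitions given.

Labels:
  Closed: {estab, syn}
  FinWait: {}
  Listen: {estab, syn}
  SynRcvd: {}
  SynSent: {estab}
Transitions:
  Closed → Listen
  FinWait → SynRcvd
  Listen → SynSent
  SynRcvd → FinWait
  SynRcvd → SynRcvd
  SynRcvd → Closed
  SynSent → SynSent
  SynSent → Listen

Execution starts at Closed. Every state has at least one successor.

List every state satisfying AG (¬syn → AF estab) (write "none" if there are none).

States satisfying ¬syn → AF estab: {Closed, Listen, SynSent}.
States satisfying AG (¬syn → AF estab): {Closed, Listen, SynSent}.

{Closed, Listen, SynSent}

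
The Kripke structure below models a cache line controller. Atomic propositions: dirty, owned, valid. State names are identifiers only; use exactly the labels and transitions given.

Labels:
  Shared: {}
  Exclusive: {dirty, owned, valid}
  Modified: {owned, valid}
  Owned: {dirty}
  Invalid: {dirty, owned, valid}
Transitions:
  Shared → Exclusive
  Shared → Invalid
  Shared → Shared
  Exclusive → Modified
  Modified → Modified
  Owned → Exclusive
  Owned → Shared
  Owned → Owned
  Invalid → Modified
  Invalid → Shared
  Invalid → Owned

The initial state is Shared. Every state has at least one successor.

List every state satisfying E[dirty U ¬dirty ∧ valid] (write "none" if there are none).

States satisfying dirty: {Exclusive, Owned, Invalid}.
States satisfying ¬dirty ∧ valid: {Modified}.
States satisfying E[dirty U ¬dirty ∧ valid]: {Exclusive, Modified, Owned, Invalid}.

{Exclusive, Modified, Owned, Invalid}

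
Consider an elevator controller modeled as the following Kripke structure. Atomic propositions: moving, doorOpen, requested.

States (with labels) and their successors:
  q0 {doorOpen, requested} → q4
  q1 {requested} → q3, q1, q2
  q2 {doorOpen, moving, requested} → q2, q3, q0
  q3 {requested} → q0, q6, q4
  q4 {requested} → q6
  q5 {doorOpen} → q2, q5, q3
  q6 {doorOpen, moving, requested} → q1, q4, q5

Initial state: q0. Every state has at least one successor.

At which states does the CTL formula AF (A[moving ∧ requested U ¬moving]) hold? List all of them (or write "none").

{q0, q1, q3, q4, q5, q6}

States satisfying A[moving ∧ requested U ¬moving]: {q0, q1, q3, q4, q5, q6}.
States satisfying AF (A[moving ∧ requested U ¬moving]): {q0, q1, q3, q4, q5, q6}.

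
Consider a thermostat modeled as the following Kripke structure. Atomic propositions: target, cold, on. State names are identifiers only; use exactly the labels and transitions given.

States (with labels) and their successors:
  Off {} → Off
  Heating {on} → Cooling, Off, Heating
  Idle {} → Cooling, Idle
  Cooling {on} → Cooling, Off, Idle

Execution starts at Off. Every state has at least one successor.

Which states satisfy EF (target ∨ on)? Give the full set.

{Heating, Idle, Cooling}

States satisfying target ∨ on: {Heating, Cooling}.
States satisfying EF (target ∨ on): {Heating, Idle, Cooling}.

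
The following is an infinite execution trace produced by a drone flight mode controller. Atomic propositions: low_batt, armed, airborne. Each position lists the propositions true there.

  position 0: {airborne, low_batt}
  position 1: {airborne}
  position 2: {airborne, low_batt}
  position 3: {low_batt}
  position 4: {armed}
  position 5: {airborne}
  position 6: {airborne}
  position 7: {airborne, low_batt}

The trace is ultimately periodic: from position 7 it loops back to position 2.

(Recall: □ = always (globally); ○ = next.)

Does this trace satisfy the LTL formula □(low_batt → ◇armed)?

low_batt → ◇armed holds at every position 0..7, and those are all positions ever visited, so □(low_batt → ◇armed) holds.
Positions where low_batt holds: 0, 2, 3, 7.
Check ◇armed at each: 0→ok, 2→ok, 3→ok, 7→ok.

Yes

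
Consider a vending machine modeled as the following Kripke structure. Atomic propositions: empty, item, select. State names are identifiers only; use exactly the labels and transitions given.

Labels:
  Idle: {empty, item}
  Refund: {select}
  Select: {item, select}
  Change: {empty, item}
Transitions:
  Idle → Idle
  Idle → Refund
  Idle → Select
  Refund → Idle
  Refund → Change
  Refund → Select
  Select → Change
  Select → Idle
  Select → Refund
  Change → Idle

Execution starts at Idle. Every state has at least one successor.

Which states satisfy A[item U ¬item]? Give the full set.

States satisfying item: {Idle, Select, Change}.
States satisfying ¬item: {Refund}.
States satisfying A[item U ¬item]: {Refund}.

{Refund}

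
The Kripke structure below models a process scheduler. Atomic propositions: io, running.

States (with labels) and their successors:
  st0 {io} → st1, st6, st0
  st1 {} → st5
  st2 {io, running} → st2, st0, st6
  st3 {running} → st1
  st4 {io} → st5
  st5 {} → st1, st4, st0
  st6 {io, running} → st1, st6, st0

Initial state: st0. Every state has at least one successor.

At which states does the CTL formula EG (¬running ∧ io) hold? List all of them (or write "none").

{st0}

States satisfying ¬running ∧ io: {st0, st4}.
States satisfying EG (¬running ∧ io): {st0}.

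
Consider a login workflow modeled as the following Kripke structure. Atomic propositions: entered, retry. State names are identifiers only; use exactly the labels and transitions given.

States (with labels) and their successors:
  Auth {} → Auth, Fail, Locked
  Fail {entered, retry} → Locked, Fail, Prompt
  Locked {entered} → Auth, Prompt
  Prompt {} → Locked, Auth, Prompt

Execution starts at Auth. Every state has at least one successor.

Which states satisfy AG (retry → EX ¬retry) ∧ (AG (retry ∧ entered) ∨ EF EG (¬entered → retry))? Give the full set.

States satisfying retry → EX ¬retry: {Auth, Fail, Locked, Prompt}.
States satisfying AG (retry → EX ¬retry): {Auth, Fail, Locked, Prompt}.
States satisfying retry ∧ entered: {Fail}.
States satisfying AG (retry ∧ entered): ∅.
States satisfying EG (¬entered → retry): {Fail}.
States satisfying EF EG (¬entered → retry): {Auth, Fail, Locked, Prompt}.
States satisfying AG (retry ∧ entered) ∨ EF EG (¬entered → retry): {Auth, Fail, Locked, Prompt}.
States satisfying AG (retry → EX ¬retry) ∧ (AG (retry ∧ entered) ∨ EF EG (¬entered → retry)): {Auth, Fail, Locked, Prompt}.

{Auth, Fail, Locked, Prompt}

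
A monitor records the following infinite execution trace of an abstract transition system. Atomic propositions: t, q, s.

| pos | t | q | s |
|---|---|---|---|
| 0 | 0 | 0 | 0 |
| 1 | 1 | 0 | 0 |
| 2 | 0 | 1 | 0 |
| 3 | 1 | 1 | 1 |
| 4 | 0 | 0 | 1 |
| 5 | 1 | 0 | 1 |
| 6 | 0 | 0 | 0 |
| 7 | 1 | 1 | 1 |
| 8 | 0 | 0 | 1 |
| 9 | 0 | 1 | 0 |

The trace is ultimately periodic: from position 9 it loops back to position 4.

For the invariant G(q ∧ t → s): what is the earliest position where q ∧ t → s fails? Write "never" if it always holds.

q ∧ t → s holds at every position 0..9, and those are all the positions the trace ever visits, so the invariant G(q ∧ t → s) is never violated.

never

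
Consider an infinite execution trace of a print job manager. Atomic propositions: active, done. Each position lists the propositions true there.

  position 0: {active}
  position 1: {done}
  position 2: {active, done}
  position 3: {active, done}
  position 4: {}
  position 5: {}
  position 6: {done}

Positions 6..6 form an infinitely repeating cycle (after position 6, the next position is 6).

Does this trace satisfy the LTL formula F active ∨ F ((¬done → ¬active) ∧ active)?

active holds at position 0, which is reachable from 0, so F active holds.
(¬done → ¬active) ∧ active holds at position 2, which is reachable from 0, so F ((¬done → ¬active) ∧ active) holds.
At position 0: F active is true; F ((¬done → ¬active) ∧ active) is true; so F active ∨ F ((¬done → ¬active) ∧ active) is true.

Holds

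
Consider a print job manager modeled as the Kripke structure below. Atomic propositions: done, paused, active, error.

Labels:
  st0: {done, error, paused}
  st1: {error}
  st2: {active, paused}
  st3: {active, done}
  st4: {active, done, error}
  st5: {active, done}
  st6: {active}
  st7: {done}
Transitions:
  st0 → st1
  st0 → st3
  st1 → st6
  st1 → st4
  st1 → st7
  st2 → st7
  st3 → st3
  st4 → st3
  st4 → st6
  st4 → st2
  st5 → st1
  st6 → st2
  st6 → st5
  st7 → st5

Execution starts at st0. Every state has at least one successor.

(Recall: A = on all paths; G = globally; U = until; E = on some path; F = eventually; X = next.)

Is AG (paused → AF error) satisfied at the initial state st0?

Holds

States satisfying paused → AF error: {st0, st1, st2, st3, st4, st5, st6, st7}.
States satisfying AG (paused → AF error): {st0, st1, st2, st3, st4, st5, st6, st7}.
Every state reachable from st0 satisfies paused → AF error.
st0 ∈ Sat(AG (paused → AF error)).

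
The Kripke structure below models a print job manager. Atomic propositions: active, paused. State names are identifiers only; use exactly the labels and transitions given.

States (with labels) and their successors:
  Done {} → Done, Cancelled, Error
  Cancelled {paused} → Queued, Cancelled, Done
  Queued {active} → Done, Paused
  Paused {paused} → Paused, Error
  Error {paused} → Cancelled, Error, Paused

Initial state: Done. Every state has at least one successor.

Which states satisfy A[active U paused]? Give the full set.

States satisfying active: {Queued}.
States satisfying paused: {Cancelled, Paused, Error}.
States satisfying A[active U paused]: {Cancelled, Paused, Error}.

{Cancelled, Paused, Error}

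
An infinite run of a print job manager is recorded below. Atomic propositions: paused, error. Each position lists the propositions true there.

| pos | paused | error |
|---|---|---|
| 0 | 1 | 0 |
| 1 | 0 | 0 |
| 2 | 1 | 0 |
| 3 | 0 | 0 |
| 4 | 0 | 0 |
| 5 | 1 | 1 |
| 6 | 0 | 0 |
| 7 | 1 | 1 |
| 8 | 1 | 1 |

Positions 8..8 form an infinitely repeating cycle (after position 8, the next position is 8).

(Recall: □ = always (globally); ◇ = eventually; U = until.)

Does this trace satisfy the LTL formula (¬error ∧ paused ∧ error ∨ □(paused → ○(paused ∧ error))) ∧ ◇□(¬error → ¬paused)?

No

□(¬error → ¬paused) holds at position 3, which is reachable from 0, so ◇□(¬error → ¬paused) holds.
At position 0: ¬error ∧ paused ∧ error ∨ □(paused → ○(paused ∧ error)) is false; ◇□(¬error → ¬paused) is true; so (¬error ∧ paused ∧ error ∨ □(paused → ○(paused ∧ error))) ∧ ◇□(¬error → ¬paused) is false.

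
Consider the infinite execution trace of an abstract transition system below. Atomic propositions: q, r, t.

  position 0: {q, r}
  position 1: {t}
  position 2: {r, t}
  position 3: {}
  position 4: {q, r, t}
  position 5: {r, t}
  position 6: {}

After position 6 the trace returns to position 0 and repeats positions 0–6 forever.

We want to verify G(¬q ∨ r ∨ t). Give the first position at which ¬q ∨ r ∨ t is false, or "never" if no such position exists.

never

¬q ∨ r ∨ t holds at every position 0..6, and those are all the positions the trace ever visits, so the invariant G(¬q ∨ r ∨ t) is never violated.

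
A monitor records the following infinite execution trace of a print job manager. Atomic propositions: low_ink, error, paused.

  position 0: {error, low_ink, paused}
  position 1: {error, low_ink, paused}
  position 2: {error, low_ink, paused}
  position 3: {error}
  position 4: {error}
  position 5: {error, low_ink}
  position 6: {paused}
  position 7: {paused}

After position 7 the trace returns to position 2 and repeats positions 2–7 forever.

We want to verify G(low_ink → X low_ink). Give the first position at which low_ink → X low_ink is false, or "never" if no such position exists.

Check low_ink → X low_ink at each position in order: 0 ✓, 1 ✓.
At position 2 the labels are {error, low_ink, paused} and the next position 3 has {error}, so low_ink → X low_ink is false there. This is the first violation.

2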